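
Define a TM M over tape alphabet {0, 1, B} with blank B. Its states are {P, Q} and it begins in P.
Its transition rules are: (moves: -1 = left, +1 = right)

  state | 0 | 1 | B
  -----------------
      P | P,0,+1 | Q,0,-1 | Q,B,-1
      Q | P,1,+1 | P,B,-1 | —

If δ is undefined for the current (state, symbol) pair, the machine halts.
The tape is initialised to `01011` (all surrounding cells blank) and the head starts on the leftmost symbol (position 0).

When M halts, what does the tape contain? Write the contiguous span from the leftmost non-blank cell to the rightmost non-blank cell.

P | B[0]1011B   read 0 → write 0, move +1, go to P
P | B0[1]011B   read 1 → write 0, move -1, go to Q
Q | B[0]0011B   read 0 → write 1, move +1, go to P
P | B1[0]011B   read 0 → write 0, move +1, go to P
P | B10[0]11B   read 0 → write 0, move +1, go to P
P | B100[1]1B   read 1 → write 0, move -1, go to Q
Q | B10[0]01B   read 0 → write 1, move +1, go to P
P | B101[0]1B   read 0 → write 0, move +1, go to P
P | B1010[1]B   read 1 → write 0, move -1, go to Q
Q | B101[0]0B   read 0 → write 1, move +1, go to P
P | B1011[0]B   read 0 → write 0, move +1, go to P
P | B10110[B]   read B → write B, move -1, go to Q
Q | B1011[0]B   read 0 → write 1, move +1, go to P
P | B10111[B]   read B → write B, move -1, go to Q
Q | B1011[1]B   read 1 → write B, move -1, go to P
P | B101[1]BB   read 1 → write 0, move -1, go to Q
Q | B10[1]0BB   read 1 → write B, move -1, go to P
P | B1[0]B0BB   read 0 → write 0, move +1, go to P
P | B10[B]0BB   read B → write B, move -1, go to Q
Q | B1[0]B0BB   read 0 → write 1, move +1, go to P
P | B11[B]0BB   read B → write B, move -1, go to Q
Q | B1[1]B0BB   read 1 → write B, move -1, go to P
P | B[1]BB0BB   read 1 → write 0, move -1, go to Q
Q | [B]0BB0BB
The non-blank tape span at halt is 0BB0.

0BB0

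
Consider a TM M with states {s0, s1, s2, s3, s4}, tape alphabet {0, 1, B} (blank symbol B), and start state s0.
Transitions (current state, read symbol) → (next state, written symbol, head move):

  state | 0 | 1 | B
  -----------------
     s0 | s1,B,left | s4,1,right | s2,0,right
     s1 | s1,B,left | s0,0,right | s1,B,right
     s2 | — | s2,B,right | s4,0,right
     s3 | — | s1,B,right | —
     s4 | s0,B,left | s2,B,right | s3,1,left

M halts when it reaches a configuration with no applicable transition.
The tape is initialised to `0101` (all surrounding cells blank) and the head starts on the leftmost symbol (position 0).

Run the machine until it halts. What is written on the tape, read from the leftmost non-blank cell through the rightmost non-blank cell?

state=s0 head=0 tape=B[0]101BBB   (s0,0)→(s1,B,left)
state=s1 head=-1 tape=[B]B101BBB   (s1,B)→(s1,B,right)
state=s1 head=0 tape=B[B]101BBB   (s1,B)→(s1,B,right)
state=s1 head=1 tape=BB[1]01BBB   (s1,1)→(s0,0,right)
state=s0 head=2 tape=BB0[0]1BBB   (s0,0)→(s1,B,left)
state=s1 head=1 tape=BB[0]B1BBB   (s1,0)→(s1,B,left)
state=s1 head=0 tape=B[B]BB1BBB   (s1,B)→(s1,B,right)
state=s1 head=1 tape=BB[B]B1BBB   (s1,B)→(s1,B,right)
state=s1 head=2 tape=BBB[B]1BBB   (s1,B)→(s1,B,right)
state=s1 head=3 tape=BBBB[1]BBB   (s1,1)→(s0,0,right)
state=s0 head=4 tape=BBBB0[B]BB   (s0,B)→(s2,0,right)
state=s2 head=5 tape=BBBB00[B]B   (s2,B)→(s4,0,right)
state=s4 head=6 tape=BBBB000[B]   (s4,B)→(s3,1,left)
state=s3 head=5 tape=BBBB00[0]1
The non-blank tape span at halt is 0001.

0001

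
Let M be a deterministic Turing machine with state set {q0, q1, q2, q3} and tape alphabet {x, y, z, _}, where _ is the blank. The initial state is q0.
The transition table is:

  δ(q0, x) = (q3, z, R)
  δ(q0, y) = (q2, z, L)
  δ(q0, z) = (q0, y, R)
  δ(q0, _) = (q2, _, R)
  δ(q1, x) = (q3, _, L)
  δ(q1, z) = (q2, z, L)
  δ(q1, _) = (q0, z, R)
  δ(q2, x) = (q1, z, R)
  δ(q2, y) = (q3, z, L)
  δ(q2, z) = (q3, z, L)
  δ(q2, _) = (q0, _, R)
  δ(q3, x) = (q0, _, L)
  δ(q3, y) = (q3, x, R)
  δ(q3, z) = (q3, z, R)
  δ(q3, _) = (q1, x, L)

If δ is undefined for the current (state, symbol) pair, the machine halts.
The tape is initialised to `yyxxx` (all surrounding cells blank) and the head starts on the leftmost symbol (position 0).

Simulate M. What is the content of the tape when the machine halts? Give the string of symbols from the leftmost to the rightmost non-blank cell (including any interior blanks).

state=q0 head=0 tape=__[y]yxxx_   (q0,y)→(q2,z,L)
state=q2 head=-1 tape=_[_]zyxxx_   (q2,_)→(q0,_,R)
state=q0 head=0 tape=__[z]yxxx_   (q0,z)→(q0,y,R)
state=q0 head=1 tape=__y[y]xxx_   (q0,y)→(q2,z,L)
state=q2 head=0 tape=__[y]zxxx_   (q2,y)→(q3,z,L)
state=q3 head=-1 tape=_[_]zzxxx_   (q3,_)→(q1,x,L)
state=q1 head=-2 tape=[_]xzzxxx_   (q1,_)→(q0,z,R)
state=q0 head=-1 tape=z[x]zzxxx_   (q0,x)→(q3,z,R)
state=q3 head=0 tape=zz[z]zxxx_   (q3,z)→(q3,z,R)
state=q3 head=1 tape=zzz[z]xxx_   (q3,z)→(q3,z,R)
state=q3 head=2 tape=zzzz[x]xx_   (q3,x)→(q0,_,L)
state=q0 head=1 tape=zzz[z]_xx_   (q0,z)→(q0,y,R)
state=q0 head=2 tape=zzzy[_]xx_   (q0,_)→(q2,_,R)
state=q2 head=3 tape=zzzy_[x]x_   (q2,x)→(q1,z,R)
state=q1 head=4 tape=zzzy_z[x]_   (q1,x)→(q3,_,L)
state=q3 head=3 tape=zzzy_[z]__   (q3,z)→(q3,z,R)
state=q3 head=4 tape=zzzy_z[_]_   (q3,_)→(q1,x,L)
state=q1 head=3 tape=zzzy_[z]x_   (q1,z)→(q2,z,L)
state=q2 head=2 tape=zzzy[_]zx_   (q2,_)→(q0,_,R)
state=q0 head=3 tape=zzzy_[z]x_   (q0,z)→(q0,y,R)
state=q0 head=4 tape=zzzy_y[x]_   (q0,x)→(q3,z,R)
state=q3 head=5 tape=zzzy_yz[_]   (q3,_)→(q1,x,L)
state=q1 head=4 tape=zzzy_y[z]x   (q1,z)→(q2,z,L)
state=q2 head=3 tape=zzzy_[y]zx   (q2,y)→(q3,z,L)
state=q3 head=2 tape=zzzy[_]zzx   (q3,_)→(q1,x,L)
state=q1 head=1 tape=zzz[y]xzzx
The non-blank tape span at halt is zzzyxzzx.

zzzyxzzx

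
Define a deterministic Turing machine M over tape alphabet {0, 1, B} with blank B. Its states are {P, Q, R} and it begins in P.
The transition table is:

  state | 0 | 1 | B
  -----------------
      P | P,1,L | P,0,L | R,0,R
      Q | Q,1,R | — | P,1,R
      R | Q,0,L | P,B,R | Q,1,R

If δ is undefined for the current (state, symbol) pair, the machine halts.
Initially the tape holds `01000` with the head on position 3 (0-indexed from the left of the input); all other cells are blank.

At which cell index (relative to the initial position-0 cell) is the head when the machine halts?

3

P | B010[0]0   read 0 → write 1, move L, go to P
P | B01[0]10   read 0 → write 1, move L, go to P
P | B0[1]110   read 1 → write 0, move L, go to P
P | B[0]0110   read 0 → write 1, move L, go to P
P | [B]10110   read B → write 0, move R, go to R
R | 0[1]0110   read 1 → write B, move R, go to P
P | 0B[0]110   read 0 → write 1, move L, go to P
P | 0[B]1110   read B → write 0, move R, go to R
R | 00[1]110   read 1 → write B, move R, go to P
P | 00B[1]10   read 1 → write 0, move L, go to P
P | 00[B]010   read B → write 0, move R, go to R
R | 000[0]10   read 0 → write 0, move L, go to Q
Q | 00[0]010   read 0 → write 1, move R, go to Q
Q | 001[0]10   read 0 → write 1, move R, go to Q
Q | 0011[1]0
At halt the head is at cell 3.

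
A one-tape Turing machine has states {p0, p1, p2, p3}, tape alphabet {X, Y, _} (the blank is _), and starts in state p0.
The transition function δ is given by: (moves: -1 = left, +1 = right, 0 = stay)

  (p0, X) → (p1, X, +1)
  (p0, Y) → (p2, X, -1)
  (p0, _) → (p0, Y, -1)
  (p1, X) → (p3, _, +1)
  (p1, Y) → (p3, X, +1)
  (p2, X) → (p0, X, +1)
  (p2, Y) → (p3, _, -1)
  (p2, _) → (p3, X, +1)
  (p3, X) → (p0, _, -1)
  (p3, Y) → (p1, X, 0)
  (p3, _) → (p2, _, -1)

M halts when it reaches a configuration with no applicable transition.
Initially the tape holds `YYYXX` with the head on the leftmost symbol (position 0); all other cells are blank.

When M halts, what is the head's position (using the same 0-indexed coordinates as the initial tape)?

state=p0 head=0 tape=_[Y]YYXX   (p0,Y)→(p2,X,-1)
state=p2 head=-1 tape=[_]XYYXX   (p2,_)→(p3,X,+1)
state=p3 head=0 tape=X[X]YYXX   (p3,X)→(p0,_,-1)
state=p0 head=-1 tape=[X]_YYXX   (p0,X)→(p1,X,+1)
state=p1 head=0 tape=X[_]YYXX
At halt the head is at cell 0.

0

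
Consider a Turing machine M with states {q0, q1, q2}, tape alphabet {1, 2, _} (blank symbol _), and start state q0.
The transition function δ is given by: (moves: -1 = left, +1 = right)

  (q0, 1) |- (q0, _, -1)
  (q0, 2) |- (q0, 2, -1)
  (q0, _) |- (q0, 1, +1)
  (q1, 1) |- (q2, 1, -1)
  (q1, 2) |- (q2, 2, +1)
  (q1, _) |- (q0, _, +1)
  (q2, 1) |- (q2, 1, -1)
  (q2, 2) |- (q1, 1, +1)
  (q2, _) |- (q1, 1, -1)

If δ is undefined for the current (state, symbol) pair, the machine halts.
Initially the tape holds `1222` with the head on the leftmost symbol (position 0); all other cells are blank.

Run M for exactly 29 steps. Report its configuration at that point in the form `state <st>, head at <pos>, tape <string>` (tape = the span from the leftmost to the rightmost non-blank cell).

q0 | ____[1]222   read 1 → write _, move -1, go to q0
q0 | ___[_]_222   read _ → write 1, move +1, go to q0
q0 | ___1[_]222   read _ → write 1, move +1, go to q0
q0 | ___11[2]22   read 2 → write 2, move -1, go to q0
q0 | ___1[1]222   read 1 → write _, move -1, go to q0
q0 | ___[1]_222   read 1 → write _, move -1, go to q0
q0 | __[_]__222   read _ → write 1, move +1, go to q0
q0 | __1[_]_222   read _ → write 1, move +1, go to q0
q0 | __11[_]222   read _ → write 1, move +1, go to q0
q0 | __111[2]22   read 2 → write 2, move -1, go to q0
q0 | __11[1]222   read 1 → write _, move -1, go to q0
q0 | __1[1]_222   read 1 → write _, move -1, go to q0
q0 | __[1]__222   read 1 → write _, move -1, go to q0
q0 | _[_]___222   read _ → write 1, move +1, go to q0
q0 | _1[_]__222   read _ → write 1, move +1, go to q0
q0 | _11[_]_222   read _ → write 1, move +1, go to q0
q0 | _111[_]222   read _ → write 1, move +1, go to q0
q0 | _1111[2]22   read 2 → write 2, move -1, go to q0
q0 | _111[1]222   read 1 → write _, move -1, go to q0
q0 | _11[1]_222   read 1 → write _, move -1, go to q0
q0 | _1[1]__222   read 1 → write _, move -1, go to q0
q0 | _[1]___222   read 1 → write _, move -1, go to q0
q0 | [_]____222   read _ → write 1, move +1, go to q0
q0 | 1[_]___222   read _ → write 1, move +1, go to q0
q0 | 11[_]__222   read _ → write 1, move +1, go to q0
q0 | 111[_]_222   read _ → write 1, move +1, go to q0
q0 | 1111[_]222   read _ → write 1, move +1, go to q0
q0 | 11111[2]22   read 2 → write 2, move -1, go to q0
q0 | 1111[1]222   read 1 → write _, move -1, go to q0
q0 | 111[1]_222
After 29 steps: state q0, head at -1, tape 1111_222.

state q0, head at -1, tape 1111_222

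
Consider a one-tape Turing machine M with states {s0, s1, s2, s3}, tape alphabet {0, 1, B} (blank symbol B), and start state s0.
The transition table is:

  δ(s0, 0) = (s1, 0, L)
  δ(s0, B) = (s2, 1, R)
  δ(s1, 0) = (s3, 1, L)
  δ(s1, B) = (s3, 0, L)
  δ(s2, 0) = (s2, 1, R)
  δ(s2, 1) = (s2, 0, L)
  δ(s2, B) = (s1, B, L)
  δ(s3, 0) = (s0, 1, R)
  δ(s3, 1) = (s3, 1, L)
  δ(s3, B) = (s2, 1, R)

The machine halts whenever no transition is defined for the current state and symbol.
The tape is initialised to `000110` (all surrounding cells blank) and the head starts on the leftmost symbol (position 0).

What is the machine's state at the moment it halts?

s1

state=s0 head=0 tape=BBBBB[0]00110   (s0,0)→(s1,0,L)
state=s1 head=-1 tape=BBBB[B]000110   (s1,B)→(s3,0,L)
state=s3 head=-2 tape=BBB[B]0000110   (s3,B)→(s2,1,R)
state=s2 head=-1 tape=BBB1[0]000110   (s2,0)→(s2,1,R)
state=s2 head=0 tape=BBB11[0]00110   (s2,0)→(s2,1,R)
state=s2 head=1 tape=BBB111[0]0110   (s2,0)→(s2,1,R)
state=s2 head=2 tape=BBB1111[0]110   (s2,0)→(s2,1,R)
state=s2 head=3 tape=BBB11111[1]10   (s2,1)→(s2,0,L)
state=s2 head=2 tape=BBB1111[1]010   (s2,1)→(s2,0,L)
state=s2 head=1 tape=BBB111[1]0010   (s2,1)→(s2,0,L)
state=s2 head=0 tape=BBB11[1]00010   (s2,1)→(s2,0,L)
state=s2 head=-1 tape=BBB1[1]000010   (s2,1)→(s2,0,L)
state=s2 head=-2 tape=BBB[1]0000010   (s2,1)→(s2,0,L)
state=s2 head=-3 tape=BB[B]00000010   (s2,B)→(s1,B,L)
state=s1 head=-4 tape=B[B]B00000010   (s1,B)→(s3,0,L)
state=s3 head=-5 tape=[B]0B00000010   (s3,B)→(s2,1,R)
state=s2 head=-4 tape=1[0]B00000010   (s2,0)→(s2,1,R)
state=s2 head=-3 tape=11[B]00000010   (s2,B)→(s1,B,L)
state=s1 head=-4 tape=1[1]B00000010
No transition is defined for (s1, 1); M halts in state s1.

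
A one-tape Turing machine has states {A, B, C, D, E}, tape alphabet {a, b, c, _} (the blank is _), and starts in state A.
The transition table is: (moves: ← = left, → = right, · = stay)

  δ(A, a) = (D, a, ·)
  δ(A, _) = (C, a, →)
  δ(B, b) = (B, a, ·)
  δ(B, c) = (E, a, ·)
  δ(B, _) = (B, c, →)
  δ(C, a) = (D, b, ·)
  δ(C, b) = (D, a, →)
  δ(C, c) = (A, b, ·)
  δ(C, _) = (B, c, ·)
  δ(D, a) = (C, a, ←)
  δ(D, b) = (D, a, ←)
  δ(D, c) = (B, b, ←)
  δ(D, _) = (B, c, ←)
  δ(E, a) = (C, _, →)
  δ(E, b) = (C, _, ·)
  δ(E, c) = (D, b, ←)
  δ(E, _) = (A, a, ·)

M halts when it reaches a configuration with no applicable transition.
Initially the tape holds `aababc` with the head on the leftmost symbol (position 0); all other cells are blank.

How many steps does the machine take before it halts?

state=A head=0 tape=__[a]ababc   (A,a)→(D,a,·)
state=D head=0 tape=__[a]ababc   (D,a)→(C,a,←)
state=C head=-1 tape=_[_]aababc   (C,_)→(B,c,·)
state=B head=-1 tape=_[c]aababc   (B,c)→(E,a,·)
state=E head=-1 tape=_[a]aababc   (E,a)→(C,_,→)
state=C head=0 tape=__[a]ababc   (C,a)→(D,b,·)
state=D head=0 tape=__[b]ababc   (D,b)→(D,a,←)
state=D head=-1 tape=_[_]aababc   (D,_)→(B,c,←)
state=B head=-2 tape=[_]caababc   (B,_)→(B,c,→)
state=B head=-1 tape=c[c]aababc   (B,c)→(E,a,·)
state=E head=-1 tape=c[a]aababc   (E,a)→(C,_,→)
state=C head=0 tape=c_[a]ababc   (C,a)→(D,b,·)
state=D head=0 tape=c_[b]ababc   (D,b)→(D,a,←)
state=D head=-1 tape=c[_]aababc   (D,_)→(B,c,←)
state=B head=-2 tape=[c]caababc   (B,c)→(E,a,·)
state=E head=-2 tape=[a]caababc   (E,a)→(C,_,→)
state=C head=-1 tape=_[c]aababc   (C,c)→(A,b,·)
state=A head=-1 tape=_[b]aababc
M halts after 17 transitions.

17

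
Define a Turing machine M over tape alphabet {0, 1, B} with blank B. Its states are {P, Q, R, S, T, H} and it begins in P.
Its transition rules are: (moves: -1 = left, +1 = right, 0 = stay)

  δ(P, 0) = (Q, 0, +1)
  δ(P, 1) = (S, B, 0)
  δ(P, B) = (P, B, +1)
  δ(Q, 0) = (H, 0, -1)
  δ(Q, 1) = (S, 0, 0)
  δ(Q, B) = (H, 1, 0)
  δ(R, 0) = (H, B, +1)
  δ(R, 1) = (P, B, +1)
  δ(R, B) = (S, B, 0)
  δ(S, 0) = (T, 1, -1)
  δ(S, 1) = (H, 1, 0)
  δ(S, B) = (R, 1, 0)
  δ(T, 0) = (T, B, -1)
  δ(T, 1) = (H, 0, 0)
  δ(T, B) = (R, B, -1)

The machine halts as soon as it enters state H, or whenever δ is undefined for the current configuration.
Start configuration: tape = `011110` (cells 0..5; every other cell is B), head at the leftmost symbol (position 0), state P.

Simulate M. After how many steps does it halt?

state=P head=0 tape=BB[0]11110B   (P,0)→(Q,0,+1)
state=Q head=1 tape=BB0[1]1110B   (Q,1)→(S,0,0)
state=S head=1 tape=BB0[0]1110B   (S,0)→(T,1,-1)
state=T head=0 tape=BB[0]11110B   (T,0)→(T,B,-1)
state=T head=-1 tape=B[B]B11110B   (T,B)→(R,B,-1)
state=R head=-2 tape=[B]BB11110B   (R,B)→(S,B,0)
state=S head=-2 tape=[B]BB11110B   (S,B)→(R,1,0)
state=R head=-2 tape=[1]BB11110B   (R,1)→(P,B,+1)
state=P head=-1 tape=B[B]B11110B   (P,B)→(P,B,+1)
state=P head=0 tape=BB[B]11110B   (P,B)→(P,B,+1)
state=P head=1 tape=BBB[1]1110B   (P,1)→(S,B,0)
state=S head=1 tape=BBB[B]1110B   (S,B)→(R,1,0)
state=R head=1 tape=BBB[1]1110B   (R,1)→(P,B,+1)
state=P head=2 tape=BBBB[1]110B   (P,1)→(S,B,0)
state=S head=2 tape=BBBB[B]110B   (S,B)→(R,1,0)
state=R head=2 tape=BBBB[1]110B   (R,1)→(P,B,+1)
state=P head=3 tape=BBBBB[1]10B   (P,1)→(S,B,0)
state=S head=3 tape=BBBBB[B]10B   (S,B)→(R,1,0)
state=R head=3 tape=BBBBB[1]10B   (R,1)→(P,B,+1)
state=P head=4 tape=BBBBBB[1]0B   (P,1)→(S,B,0)
state=S head=4 tape=BBBBBB[B]0B   (S,B)→(R,1,0)
state=R head=4 tape=BBBBBB[1]0B   (R,1)→(P,B,+1)
state=P head=5 tape=BBBBBBB[0]B   (P,0)→(Q,0,+1)
state=Q head=6 tape=BBBBBBB0[B]   (Q,B)→(H,1,0)
state=H head=6 tape=BBBBBBB0[1]
M halts after 24 transitions.

24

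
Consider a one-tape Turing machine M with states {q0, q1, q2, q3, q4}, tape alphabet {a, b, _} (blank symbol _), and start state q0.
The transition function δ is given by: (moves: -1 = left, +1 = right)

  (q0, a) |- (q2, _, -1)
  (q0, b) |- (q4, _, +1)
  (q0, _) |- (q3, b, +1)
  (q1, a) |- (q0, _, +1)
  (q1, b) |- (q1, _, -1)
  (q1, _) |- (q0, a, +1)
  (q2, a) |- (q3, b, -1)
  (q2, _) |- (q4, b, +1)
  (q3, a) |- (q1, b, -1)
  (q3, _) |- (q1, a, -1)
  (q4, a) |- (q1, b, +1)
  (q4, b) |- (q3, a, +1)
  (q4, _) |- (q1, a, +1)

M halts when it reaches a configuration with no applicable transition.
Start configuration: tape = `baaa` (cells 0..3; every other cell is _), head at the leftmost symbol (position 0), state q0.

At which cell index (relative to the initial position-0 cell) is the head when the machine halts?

state=q0 head=0 tape=[b]aaa___   (q0,b)→(q4,_,+1)
state=q4 head=1 tape=_[a]aa___   (q4,a)→(q1,b,+1)
state=q1 head=2 tape=_b[a]a___   (q1,a)→(q0,_,+1)
state=q0 head=3 tape=_b_[a]___   (q0,a)→(q2,_,-1)
state=q2 head=2 tape=_b[_]____   (q2,_)→(q4,b,+1)
state=q4 head=3 tape=_bb[_]___   (q4,_)→(q1,a,+1)
state=q1 head=4 tape=_bba[_]__   (q1,_)→(q0,a,+1)
state=q0 head=5 tape=_bbaa[_]_   (q0,_)→(q3,b,+1)
state=q3 head=6 tape=_bbaab[_]   (q3,_)→(q1,a,-1)
state=q1 head=5 tape=_bbaa[b]a   (q1,b)→(q1,_,-1)
state=q1 head=4 tape=_bba[a]_a   (q1,a)→(q0,_,+1)
state=q0 head=5 tape=_bba_[_]a   (q0,_)→(q3,b,+1)
state=q3 head=6 tape=_bba_b[a]   (q3,a)→(q1,b,-1)
state=q1 head=5 tape=_bba_[b]b   (q1,b)→(q1,_,-1)
state=q1 head=4 tape=_bba[_]_b   (q1,_)→(q0,a,+1)
state=q0 head=5 tape=_bbaa[_]b   (q0,_)→(q3,b,+1)
state=q3 head=6 tape=_bbaab[b]
At halt the head is at cell 6.

6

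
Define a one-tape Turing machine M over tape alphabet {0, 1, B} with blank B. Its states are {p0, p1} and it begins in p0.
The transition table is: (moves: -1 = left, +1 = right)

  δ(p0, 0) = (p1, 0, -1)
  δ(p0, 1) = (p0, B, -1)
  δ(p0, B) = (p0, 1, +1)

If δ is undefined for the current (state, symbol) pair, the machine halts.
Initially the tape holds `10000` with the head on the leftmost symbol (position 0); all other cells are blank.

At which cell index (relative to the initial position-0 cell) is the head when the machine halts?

0

p0 | B[1]0000   read 1 → write B, move -1, go to p0
p0 | [B]B0000   read B → write 1, move +1, go to p0
p0 | 1[B]0000   read B → write 1, move +1, go to p0
p0 | 11[0]000   read 0 → write 0, move -1, go to p1
p1 | 1[1]0000
At halt the head is at cell 0.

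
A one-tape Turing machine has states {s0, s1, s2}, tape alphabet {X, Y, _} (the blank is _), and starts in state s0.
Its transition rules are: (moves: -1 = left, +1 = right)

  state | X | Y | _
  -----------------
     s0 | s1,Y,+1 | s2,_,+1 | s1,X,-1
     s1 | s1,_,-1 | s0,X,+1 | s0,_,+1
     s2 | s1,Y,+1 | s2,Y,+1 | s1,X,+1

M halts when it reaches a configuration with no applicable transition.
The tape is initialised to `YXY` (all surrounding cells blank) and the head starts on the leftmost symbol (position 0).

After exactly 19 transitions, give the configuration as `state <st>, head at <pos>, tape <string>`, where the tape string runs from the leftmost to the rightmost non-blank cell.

state s0, head at 1, tape XXX

state=s0 head=0 tape=[Y]XY_   (s0,Y)→(s2,_,+1)
state=s2 head=1 tape=_[X]Y_   (s2,X)→(s1,Y,+1)
state=s1 head=2 tape=_Y[Y]_   (s1,Y)→(s0,X,+1)
state=s0 head=3 tape=_YX[_]   (s0,_)→(s1,X,-1)
state=s1 head=2 tape=_Y[X]X   (s1,X)→(s1,_,-1)
state=s1 head=1 tape=_[Y]_X   (s1,Y)→(s0,X,+1)
state=s0 head=2 tape=_X[_]X   (s0,_)→(s1,X,-1)
state=s1 head=1 tape=_[X]XX   (s1,X)→(s1,_,-1)
state=s1 head=0 tape=[_]_XX   (s1,_)→(s0,_,+1)
state=s0 head=1 tape=_[_]XX   (s0,_)→(s1,X,-1)
state=s1 head=0 tape=[_]XXX   (s1,_)→(s0,_,+1)
state=s0 head=1 tape=_[X]XX   (s0,X)→(s1,Y,+1)
state=s1 head=2 tape=_Y[X]X   (s1,X)→(s1,_,-1)
state=s1 head=1 tape=_[Y]_X   (s1,Y)→(s0,X,+1)
state=s0 head=2 tape=_X[_]X   (s0,_)→(s1,X,-1)
state=s1 head=1 tape=_[X]XX   (s1,X)→(s1,_,-1)
state=s1 head=0 tape=[_]_XX   (s1,_)→(s0,_,+1)
state=s0 head=1 tape=_[_]XX   (s0,_)→(s1,X,-1)
state=s1 head=0 tape=[_]XXX   (s1,_)→(s0,_,+1)
state=s0 head=1 tape=_[X]XX
After 19 steps: state s0, head at 1, tape XXX.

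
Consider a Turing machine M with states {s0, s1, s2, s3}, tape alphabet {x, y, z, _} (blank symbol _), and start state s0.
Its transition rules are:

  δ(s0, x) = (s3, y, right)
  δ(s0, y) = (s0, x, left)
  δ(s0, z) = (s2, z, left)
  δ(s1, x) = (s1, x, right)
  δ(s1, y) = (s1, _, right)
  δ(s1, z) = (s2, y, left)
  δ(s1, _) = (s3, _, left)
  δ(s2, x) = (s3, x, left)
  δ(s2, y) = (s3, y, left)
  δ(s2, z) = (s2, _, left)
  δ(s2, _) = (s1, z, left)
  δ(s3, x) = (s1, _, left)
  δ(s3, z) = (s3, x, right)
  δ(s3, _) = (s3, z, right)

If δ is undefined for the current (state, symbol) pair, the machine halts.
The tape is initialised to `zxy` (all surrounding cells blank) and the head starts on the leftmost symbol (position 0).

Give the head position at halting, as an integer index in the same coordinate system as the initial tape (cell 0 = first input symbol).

-2

state=s0 head=0 tape=______[z]xy   (s0,z)→(s2,z,left)
state=s2 head=-1 tape=_____[_]zxy   (s2,_)→(s1,z,left)
state=s1 head=-2 tape=____[_]zzxy   (s1,_)→(s3,_,left)
state=s3 head=-3 tape=___[_]_zzxy   (s3,_)→(s3,z,right)
state=s3 head=-2 tape=___z[_]zzxy   (s3,_)→(s3,z,right)
state=s3 head=-1 tape=___zz[z]zxy   (s3,z)→(s3,x,right)
state=s3 head=0 tape=___zzx[z]xy   (s3,z)→(s3,x,right)
state=s3 head=1 tape=___zzxx[x]y   (s3,x)→(s1,_,left)
state=s1 head=0 tape=___zzx[x]_y   (s1,x)→(s1,x,right)
state=s1 head=1 tape=___zzxx[_]y   (s1,_)→(s3,_,left)
state=s3 head=0 tape=___zzx[x]_y   (s3,x)→(s1,_,left)
state=s1 head=-1 tape=___zz[x]__y   (s1,x)→(s1,x,right)
state=s1 head=0 tape=___zzx[_]_y   (s1,_)→(s3,_,left)
state=s3 head=-1 tape=___zz[x]__y   (s3,x)→(s1,_,left)
state=s1 head=-2 tape=___z[z]___y   (s1,z)→(s2,y,left)
state=s2 head=-3 tape=___[z]y___y   (s2,z)→(s2,_,left)
state=s2 head=-4 tape=__[_]_y___y   (s2,_)→(s1,z,left)
state=s1 head=-5 tape=_[_]z_y___y   (s1,_)→(s3,_,left)
state=s3 head=-6 tape=[_]_z_y___y   (s3,_)→(s3,z,right)
state=s3 head=-5 tape=z[_]z_y___y   (s3,_)→(s3,z,right)
state=s3 head=-4 tape=zz[z]_y___y   (s3,z)→(s3,x,right)
state=s3 head=-3 tape=zzx[_]y___y   (s3,_)→(s3,z,right)
state=s3 head=-2 tape=zzxz[y]___y
At halt the head is at cell -2.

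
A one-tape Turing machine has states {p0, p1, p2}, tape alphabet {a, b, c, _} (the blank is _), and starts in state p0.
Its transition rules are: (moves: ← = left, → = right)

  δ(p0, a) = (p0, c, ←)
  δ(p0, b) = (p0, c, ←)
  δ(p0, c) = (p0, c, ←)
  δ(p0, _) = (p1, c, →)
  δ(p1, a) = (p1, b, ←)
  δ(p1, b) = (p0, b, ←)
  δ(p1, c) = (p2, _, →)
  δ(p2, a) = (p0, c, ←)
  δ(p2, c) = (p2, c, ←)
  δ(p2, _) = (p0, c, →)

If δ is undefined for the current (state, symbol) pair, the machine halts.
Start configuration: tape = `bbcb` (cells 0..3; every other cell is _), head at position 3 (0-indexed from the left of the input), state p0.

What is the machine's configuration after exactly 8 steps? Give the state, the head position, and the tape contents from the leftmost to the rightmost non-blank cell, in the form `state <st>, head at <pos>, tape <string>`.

p0 | _bbc[b]   read b → write c, move ←, go to p0
p0 | _bb[c]c   read c → write c, move ←, go to p0
p0 | _b[b]cc   read b → write c, move ←, go to p0
p0 | _[b]ccc   read b → write c, move ←, go to p0
p0 | [_]cccc   read _ → write c, move →, go to p1
p1 | c[c]ccc   read c → write _, move →, go to p2
p2 | c_[c]cc   read c → write c, move ←, go to p2
p2 | c[_]ccc   read _ → write c, move →, go to p0
p0 | cc[c]cc
After 8 steps: state p0, head at 1, tape ccccc.

state p0, head at 1, tape ccccc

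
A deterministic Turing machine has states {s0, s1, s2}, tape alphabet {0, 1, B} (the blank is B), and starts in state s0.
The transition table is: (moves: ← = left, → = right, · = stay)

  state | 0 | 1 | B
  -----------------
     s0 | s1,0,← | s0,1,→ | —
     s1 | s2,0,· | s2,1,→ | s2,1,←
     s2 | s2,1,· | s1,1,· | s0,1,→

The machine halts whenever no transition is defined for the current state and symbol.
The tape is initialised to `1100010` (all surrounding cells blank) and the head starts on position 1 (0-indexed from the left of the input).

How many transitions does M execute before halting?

s0 | 1[1]00010BB   read 1 → write 1, move →, go to s0
s0 | 11[0]0010BB   read 0 → write 0, move ←, go to s1
s1 | 1[1]00010BB   read 1 → write 1, move →, go to s2
s2 | 11[0]0010BB   read 0 → write 1, move ·, go to s2
s2 | 11[1]0010BB   read 1 → write 1, move ·, go to s1
s1 | 11[1]0010BB   read 1 → write 1, move →, go to s2
s2 | 111[0]010BB   read 0 → write 1, move ·, go to s2
s2 | 111[1]010BB   read 1 → write 1, move ·, go to s1
s1 | 111[1]010BB   read 1 → write 1, move →, go to s2
s2 | 1111[0]10BB   read 0 → write 1, move ·, go to s2
s2 | 1111[1]10BB   read 1 → write 1, move ·, go to s1
s1 | 1111[1]10BB   read 1 → write 1, move →, go to s2
s2 | 11111[1]0BB   read 1 → write 1, move ·, go to s1
s1 | 11111[1]0BB   read 1 → write 1, move →, go to s2
s2 | 111111[0]BB   read 0 → write 1, move ·, go to s2
s2 | 111111[1]BB   read 1 → write 1, move ·, go to s1
s1 | 111111[1]BB   read 1 → write 1, move →, go to s2
s2 | 1111111[B]B   read B → write 1, move →, go to s0
s0 | 11111111[B]
M halts after 18 transitions.

18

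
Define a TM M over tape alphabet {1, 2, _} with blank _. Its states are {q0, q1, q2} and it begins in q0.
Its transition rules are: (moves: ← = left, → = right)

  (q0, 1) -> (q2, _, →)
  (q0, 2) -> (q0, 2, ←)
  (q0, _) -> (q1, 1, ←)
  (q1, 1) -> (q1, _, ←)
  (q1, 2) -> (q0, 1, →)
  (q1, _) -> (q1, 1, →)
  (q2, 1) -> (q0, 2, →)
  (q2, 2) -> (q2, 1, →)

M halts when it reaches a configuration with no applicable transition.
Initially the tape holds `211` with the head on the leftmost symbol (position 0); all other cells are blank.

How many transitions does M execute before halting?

state=q0 head=0 tape=___[2]11__   (q0,2)→(q0,2,←)
state=q0 head=-1 tape=__[_]211__   (q0,_)→(q1,1,←)
state=q1 head=-2 tape=_[_]1211__   (q1,_)→(q1,1,→)
state=q1 head=-1 tape=_1[1]211__   (q1,1)→(q1,_,←)
state=q1 head=-2 tape=_[1]_211__   (q1,1)→(q1,_,←)
state=q1 head=-3 tape=[_]__211__   (q1,_)→(q1,1,→)
state=q1 head=-2 tape=1[_]_211__   (q1,_)→(q1,1,→)
state=q1 head=-1 tape=11[_]211__   (q1,_)→(q1,1,→)
state=q1 head=0 tape=111[2]11__   (q1,2)→(q0,1,→)
state=q0 head=1 tape=1111[1]1__   (q0,1)→(q2,_,→)
state=q2 head=2 tape=1111_[1]__   (q2,1)→(q0,2,→)
state=q0 head=3 tape=1111_2[_]_   (q0,_)→(q1,1,←)
state=q1 head=2 tape=1111_[2]1_   (q1,2)→(q0,1,→)
state=q0 head=3 tape=1111_1[1]_   (q0,1)→(q2,_,→)
state=q2 head=4 tape=1111_1_[_]
M halts after 14 transitions.

14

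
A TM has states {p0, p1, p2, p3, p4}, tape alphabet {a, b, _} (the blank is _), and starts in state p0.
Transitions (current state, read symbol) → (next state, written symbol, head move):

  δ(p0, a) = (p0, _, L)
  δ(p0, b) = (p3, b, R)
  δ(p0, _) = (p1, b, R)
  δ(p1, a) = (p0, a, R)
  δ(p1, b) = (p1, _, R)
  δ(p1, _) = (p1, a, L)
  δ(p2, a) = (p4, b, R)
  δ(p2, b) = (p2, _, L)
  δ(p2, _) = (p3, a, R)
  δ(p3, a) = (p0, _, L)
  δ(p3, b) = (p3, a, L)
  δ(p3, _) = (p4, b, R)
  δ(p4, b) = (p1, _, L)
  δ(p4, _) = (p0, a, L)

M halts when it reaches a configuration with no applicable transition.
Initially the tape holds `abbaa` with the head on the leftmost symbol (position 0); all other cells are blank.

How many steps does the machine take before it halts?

30

p0 | _[a]bbaa   read a → write _, move L, go to p0
p0 | [_]_bbaa   read _ → write b, move R, go to p1
p1 | b[_]bbaa   read _ → write a, move L, go to p1
p1 | [b]abbaa   read b → write _, move R, go to p1
p1 | _[a]bbaa   read a → write a, move R, go to p0
p0 | _a[b]baa   read b → write b, move R, go to p3
p3 | _ab[b]aa   read b → write a, move L, go to p3
p3 | _a[b]aaa   read b → write a, move L, go to p3
p3 | _[a]aaaa   read a → write _, move L, go to p0
p0 | [_]_aaaa   read _ → write b, move R, go to p1
p1 | b[_]aaaa   read _ → write a, move L, go to p1
p1 | [b]aaaaa   read b → write _, move R, go to p1
p1 | _[a]aaaa   read a → write a, move R, go to p0
p0 | _a[a]aaa   read a → write _, move L, go to p0
p0 | _[a]_aaa   read a → write _, move L, go to p0
p0 | [_]__aaa   read _ → write b, move R, go to p1
p1 | b[_]_aaa   read _ → write a, move L, go to p1
p1 | [b]a_aaa   read b → write _, move R, go to p1
p1 | _[a]_aaa   read a → write a, move R, go to p0
p0 | _a[_]aaa   read _ → write b, move R, go to p1
p1 | _ab[a]aa   read a → write a, move R, go to p0
p0 | _aba[a]a   read a → write _, move L, go to p0
p0 | _ab[a]_a   read a → write _, move L, go to p0
p0 | _a[b]__a   read b → write b, move R, go to p3
p3 | _ab[_]_a   read _ → write b, move R, go to p4
p4 | _abb[_]a   read _ → write a, move L, go to p0
p0 | _ab[b]aa   read b → write b, move R, go to p3
p3 | _abb[a]a   read a → write _, move L, go to p0
p0 | _ab[b]_a   read b → write b, move R, go to p3
p3 | _abb[_]a   read _ → write b, move R, go to p4
p4 | _abbb[a]
M halts after 30 transitions.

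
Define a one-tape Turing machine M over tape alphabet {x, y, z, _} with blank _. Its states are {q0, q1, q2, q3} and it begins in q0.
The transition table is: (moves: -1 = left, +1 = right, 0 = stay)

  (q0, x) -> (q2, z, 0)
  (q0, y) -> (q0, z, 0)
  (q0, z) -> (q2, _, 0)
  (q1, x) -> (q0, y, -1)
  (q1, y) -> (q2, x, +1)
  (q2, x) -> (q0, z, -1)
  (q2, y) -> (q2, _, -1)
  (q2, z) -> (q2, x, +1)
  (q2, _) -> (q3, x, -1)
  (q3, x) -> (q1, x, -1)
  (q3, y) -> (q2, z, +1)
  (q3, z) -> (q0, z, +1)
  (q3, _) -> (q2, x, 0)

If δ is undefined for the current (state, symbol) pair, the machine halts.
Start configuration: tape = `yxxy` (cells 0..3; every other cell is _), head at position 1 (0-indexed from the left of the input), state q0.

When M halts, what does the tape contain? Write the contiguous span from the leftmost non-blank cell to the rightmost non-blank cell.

state=q0 head=1 tape=__y[x]xy   (q0,x)→(q2,z,0)
state=q2 head=1 tape=__y[z]xy   (q2,z)→(q2,x,+1)
state=q2 head=2 tape=__yx[x]y   (q2,x)→(q0,z,-1)
state=q0 head=1 tape=__y[x]zy   (q0,x)→(q2,z,0)
state=q2 head=1 tape=__y[z]zy   (q2,z)→(q2,x,+1)
state=q2 head=2 tape=__yx[z]y   (q2,z)→(q2,x,+1)
state=q2 head=3 tape=__yxx[y]   (q2,y)→(q2,_,-1)
state=q2 head=2 tape=__yx[x]_   (q2,x)→(q0,z,-1)
state=q0 head=1 tape=__y[x]z_   (q0,x)→(q2,z,0)
state=q2 head=1 tape=__y[z]z_   (q2,z)→(q2,x,+1)
state=q2 head=2 tape=__yx[z]_   (q2,z)→(q2,x,+1)
state=q2 head=3 tape=__yxx[_]   (q2,_)→(q3,x,-1)
state=q3 head=2 tape=__yx[x]x   (q3,x)→(q1,x,-1)
state=q1 head=1 tape=__y[x]xx   (q1,x)→(q0,y,-1)
state=q0 head=0 tape=__[y]yxx   (q0,y)→(q0,z,0)
state=q0 head=0 tape=__[z]yxx   (q0,z)→(q2,_,0)
state=q2 head=0 tape=__[_]yxx   (q2,_)→(q3,x,-1)
state=q3 head=-1 tape=_[_]xyxx   (q3,_)→(q2,x,0)
state=q2 head=-1 tape=_[x]xyxx   (q2,x)→(q0,z,-1)
state=q0 head=-2 tape=[_]zxyxx
The non-blank tape span at halt is zxyxx.

zxyxx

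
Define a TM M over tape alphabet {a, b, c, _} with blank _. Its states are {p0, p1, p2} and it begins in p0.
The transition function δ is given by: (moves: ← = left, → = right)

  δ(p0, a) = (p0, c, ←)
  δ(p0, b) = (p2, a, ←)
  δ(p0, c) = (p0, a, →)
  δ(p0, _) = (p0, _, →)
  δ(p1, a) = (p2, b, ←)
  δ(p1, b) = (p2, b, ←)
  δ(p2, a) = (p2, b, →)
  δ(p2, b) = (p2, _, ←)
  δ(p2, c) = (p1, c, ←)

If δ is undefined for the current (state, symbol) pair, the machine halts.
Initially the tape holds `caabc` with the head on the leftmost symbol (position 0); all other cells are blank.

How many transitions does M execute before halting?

p0 | _[c]aabc   read c → write a, move →, go to p0
p0 | _a[a]abc   read a → write c, move ←, go to p0
p0 | _[a]cabc   read a → write c, move ←, go to p0
p0 | [_]ccabc   read _ → write _, move →, go to p0
p0 | _[c]cabc   read c → write a, move →, go to p0
p0 | _a[c]abc   read c → write a, move →, go to p0
p0 | _aa[a]bc   read a → write c, move ←, go to p0
p0 | _a[a]cbc   read a → write c, move ←, go to p0
p0 | _[a]ccbc   read a → write c, move ←, go to p0
p0 | [_]cccbc   read _ → write _, move →, go to p0
p0 | _[c]ccbc   read c → write a, move →, go to p0
p0 | _a[c]cbc   read c → write a, move →, go to p0
p0 | _aa[c]bc   read c → write a, move →, go to p0
p0 | _aaa[b]c   read b → write a, move ←, go to p2
p2 | _aa[a]ac   read a → write b, move →, go to p2
p2 | _aab[a]c   read a → write b, move →, go to p2
p2 | _aabb[c]   read c → write c, move ←, go to p1
p1 | _aab[b]c   read b → write b, move ←, go to p2
p2 | _aa[b]bc   read b → write _, move ←, go to p2
p2 | _a[a]_bc   read a → write b, move →, go to p2
p2 | _ab[_]bc
M halts after 20 transitions.

20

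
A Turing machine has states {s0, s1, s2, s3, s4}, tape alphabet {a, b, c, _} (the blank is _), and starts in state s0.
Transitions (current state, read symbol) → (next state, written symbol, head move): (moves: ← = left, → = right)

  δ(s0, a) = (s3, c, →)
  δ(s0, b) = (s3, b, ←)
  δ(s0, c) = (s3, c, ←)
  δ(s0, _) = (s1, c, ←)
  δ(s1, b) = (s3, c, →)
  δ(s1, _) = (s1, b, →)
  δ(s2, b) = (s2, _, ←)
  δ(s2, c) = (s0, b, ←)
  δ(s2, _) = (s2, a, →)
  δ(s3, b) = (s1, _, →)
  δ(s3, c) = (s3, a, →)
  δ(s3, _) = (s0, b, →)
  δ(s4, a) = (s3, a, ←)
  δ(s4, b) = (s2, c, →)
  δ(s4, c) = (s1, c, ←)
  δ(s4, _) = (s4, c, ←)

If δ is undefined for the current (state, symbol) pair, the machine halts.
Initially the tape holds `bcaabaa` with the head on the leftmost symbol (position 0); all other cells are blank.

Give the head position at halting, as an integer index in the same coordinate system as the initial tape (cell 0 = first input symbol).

s0 | _[b]caabaa   read b → write b, move ←, go to s3
s3 | [_]bcaabaa   read _ → write b, move →, go to s0
s0 | b[b]caabaa   read b → write b, move ←, go to s3
s3 | [b]bcaabaa   read b → write _, move →, go to s1
s1 | _[b]caabaa   read b → write c, move →, go to s3
s3 | _c[c]aabaa   read c → write a, move →, go to s3
s3 | _ca[a]abaa
At halt the head is at cell 2.

2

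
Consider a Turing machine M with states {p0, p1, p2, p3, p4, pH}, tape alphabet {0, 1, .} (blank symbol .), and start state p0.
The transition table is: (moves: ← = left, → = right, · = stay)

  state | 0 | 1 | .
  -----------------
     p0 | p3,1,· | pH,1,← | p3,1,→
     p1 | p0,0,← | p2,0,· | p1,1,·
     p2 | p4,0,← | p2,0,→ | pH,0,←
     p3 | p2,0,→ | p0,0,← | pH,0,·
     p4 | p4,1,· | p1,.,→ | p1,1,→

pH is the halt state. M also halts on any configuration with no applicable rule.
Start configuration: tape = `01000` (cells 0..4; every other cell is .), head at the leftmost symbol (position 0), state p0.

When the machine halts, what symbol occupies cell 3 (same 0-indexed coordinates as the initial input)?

state=p0 head=0 tape=.[0]1000.   (p0,0)→(p3,1,·)
state=p3 head=0 tape=.[1]1000.   (p3,1)→(p0,0,←)
state=p0 head=-1 tape=[.]01000.   (p0,.)→(p3,1,→)
state=p3 head=0 tape=1[0]1000.   (p3,0)→(p2,0,→)
state=p2 head=1 tape=10[1]000.   (p2,1)→(p2,0,→)
state=p2 head=2 tape=100[0]00.   (p2,0)→(p4,0,←)
state=p4 head=1 tape=10[0]000.   (p4,0)→(p4,1,·)
state=p4 head=1 tape=10[1]000.   (p4,1)→(p1,.,→)
state=p1 head=2 tape=10.[0]00.   (p1,0)→(p0,0,←)
state=p0 head=1 tape=10[.]000.   (p0,.)→(p3,1,→)
state=p3 head=2 tape=101[0]00.   (p3,0)→(p2,0,→)
state=p2 head=3 tape=1010[0]0.   (p2,0)→(p4,0,←)
state=p4 head=2 tape=101[0]00.   (p4,0)→(p4,1,·)
state=p4 head=2 tape=101[1]00.   (p4,1)→(p1,.,→)
state=p1 head=3 tape=101.[0]0.   (p1,0)→(p0,0,←)
state=p0 head=2 tape=101[.]00.   (p0,.)→(p3,1,→)
state=p3 head=3 tape=1011[0]0.   (p3,0)→(p2,0,→)
state=p2 head=4 tape=10110[0].   (p2,0)→(p4,0,←)
state=p4 head=3 tape=1011[0]0.   (p4,0)→(p4,1,·)
state=p4 head=3 tape=1011[1]0.   (p4,1)→(p1,.,→)
state=p1 head=4 tape=1011.[0].   (p1,0)→(p0,0,←)
state=p0 head=3 tape=1011[.]0.   (p0,.)→(p3,1,→)
state=p3 head=4 tape=10111[0].   (p3,0)→(p2,0,→)
state=p2 head=5 tape=101110[.]   (p2,.)→(pH,0,←)
state=pH head=4 tape=10111[0]0
Cell 3 holds 1 when M halts.

1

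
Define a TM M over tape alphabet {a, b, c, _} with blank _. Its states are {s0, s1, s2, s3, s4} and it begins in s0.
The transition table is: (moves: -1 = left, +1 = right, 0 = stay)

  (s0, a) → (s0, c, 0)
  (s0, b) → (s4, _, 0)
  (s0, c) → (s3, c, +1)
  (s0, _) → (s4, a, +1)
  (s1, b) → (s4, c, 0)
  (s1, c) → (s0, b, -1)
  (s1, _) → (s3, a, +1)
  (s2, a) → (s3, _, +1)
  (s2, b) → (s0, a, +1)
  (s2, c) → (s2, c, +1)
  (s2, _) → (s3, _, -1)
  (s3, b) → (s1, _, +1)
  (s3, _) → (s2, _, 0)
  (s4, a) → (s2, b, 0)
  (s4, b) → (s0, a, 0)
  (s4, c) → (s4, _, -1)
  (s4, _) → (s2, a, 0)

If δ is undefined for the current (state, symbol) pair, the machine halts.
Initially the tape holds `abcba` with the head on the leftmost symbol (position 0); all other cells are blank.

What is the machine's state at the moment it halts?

s0 | [a]bcba   read a → write c, move 0, go to s0
s0 | [c]bcba   read c → write c, move +1, go to s3
s3 | c[b]cba   read b → write _, move +1, go to s1
s1 | c_[c]ba   read c → write b, move -1, go to s0
s0 | c[_]bba   read _ → write a, move +1, go to s4
s4 | ca[b]ba   read b → write a, move 0, go to s0
s0 | ca[a]ba   read a → write c, move 0, go to s0
s0 | ca[c]ba   read c → write c, move +1, go to s3
s3 | cac[b]a   read b → write _, move +1, go to s1
s1 | cac_[a]
No transition is defined for (s1, a); M halts in state s1.

s1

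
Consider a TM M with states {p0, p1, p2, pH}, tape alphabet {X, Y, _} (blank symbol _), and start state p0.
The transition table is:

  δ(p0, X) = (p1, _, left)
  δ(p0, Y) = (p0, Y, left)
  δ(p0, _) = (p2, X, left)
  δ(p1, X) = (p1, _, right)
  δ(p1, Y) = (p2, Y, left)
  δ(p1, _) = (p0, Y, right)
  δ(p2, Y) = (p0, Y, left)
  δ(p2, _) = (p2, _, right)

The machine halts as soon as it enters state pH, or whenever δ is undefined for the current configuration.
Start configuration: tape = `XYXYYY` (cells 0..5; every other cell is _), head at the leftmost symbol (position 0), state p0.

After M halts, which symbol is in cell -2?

state=p0 head=0 tape=___[X]YXYYY   (p0,X)→(p1,_,left)
state=p1 head=-1 tape=__[_]_YXYYY   (p1,_)→(p0,Y,right)
state=p0 head=0 tape=__Y[_]YXYYY   (p0,_)→(p2,X,left)
state=p2 head=-1 tape=__[Y]XYXYYY   (p2,Y)→(p0,Y,left)
state=p0 head=-2 tape=_[_]YXYXYYY   (p0,_)→(p2,X,left)
state=p2 head=-3 tape=[_]XYXYXYYY   (p2,_)→(p2,_,right)
state=p2 head=-2 tape=_[X]YXYXYYY
Cell -2 holds X when M halts.

X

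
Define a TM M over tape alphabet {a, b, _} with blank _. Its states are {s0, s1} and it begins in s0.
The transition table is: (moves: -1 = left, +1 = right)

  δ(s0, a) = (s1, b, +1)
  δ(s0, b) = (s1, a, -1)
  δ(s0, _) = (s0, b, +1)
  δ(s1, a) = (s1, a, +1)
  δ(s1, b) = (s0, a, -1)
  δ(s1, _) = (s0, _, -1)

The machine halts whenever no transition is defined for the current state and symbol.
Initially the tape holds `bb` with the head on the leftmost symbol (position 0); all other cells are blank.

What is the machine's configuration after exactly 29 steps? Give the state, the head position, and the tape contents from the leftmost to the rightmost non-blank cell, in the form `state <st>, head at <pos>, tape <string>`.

state s0, head at 1, tape bbbaaa

s0 | ____[b]b_   read b → write a, move -1, go to s1
s1 | ___[_]ab_   read _ → write _, move -1, go to s0
s0 | __[_]_ab_   read _ → write b, move +1, go to s0
s0 | __b[_]ab_   read _ → write b, move +1, go to s0
s0 | __bb[a]b_   read a → write b, move +1, go to s1
s1 | __bbb[b]_   read b → write a, move -1, go to s0
s0 | __bb[b]a_   read b → write a, move -1, go to s1
s1 | __b[b]aa_   read b → write a, move -1, go to s0
s0 | __[b]aaa_   read b → write a, move -1, go to s1
s1 | _[_]aaaa_   read _ → write _, move -1, go to s0
s0 | [_]_aaaa_   read _ → write b, move +1, go to s0
s0 | b[_]aaaa_   read _ → write b, move +1, go to s0
s0 | bb[a]aaa_   read a → write b, move +1, go to s1
s1 | bbb[a]aa_   read a → write a, move +1, go to s1
s1 | bbba[a]a_   read a → write a, move +1, go to s1
s1 | bbbaa[a]_   read a → write a, move +1, go to s1
s1 | bbbaaa[_]   read _ → write _, move -1, go to s0
s0 | bbbaa[a]_   read a → write b, move +1, go to s1
s1 | bbbaab[_]   read _ → write _, move -1, go to s0
s0 | bbbaa[b]_   read b → write a, move -1, go to s1
s1 | bbba[a]a_   read a → write a, move +1, go to s1
s1 | bbbaa[a]_   read a → write a, move +1, go to s1
s1 | bbbaaa[_]   read _ → write _, move -1, go to s0
s0 | bbbaa[a]_   read a → write b, move +1, go to s1
s1 | bbbaab[_]   read _ → write _, move -1, go to s0
s0 | bbbaa[b]_   read b → write a, move -1, go to s1
s1 | bbba[a]a_   read a → write a, move +1, go to s1
s1 | bbbaa[a]_   read a → write a, move +1, go to s1
s1 | bbbaaa[_]   read _ → write _, move -1, go to s0
s0 | bbbaa[a]_
After 29 steps: state s0, head at 1, tape bbbaaa.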